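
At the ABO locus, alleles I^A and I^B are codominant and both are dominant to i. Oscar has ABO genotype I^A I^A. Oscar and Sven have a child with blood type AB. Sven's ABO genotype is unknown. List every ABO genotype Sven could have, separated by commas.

For each candidate genotype of Sven, check whether crossing it with I^A I^A can produce every observed child phenotype.
  I^A I^A → possible child types {A} ✗
  I^A I^B → possible child types {A, AB} ✓
  I^A i → possible child types {A} ✗
  I^B I^B → possible child types {AB} ✓
  I^B i → possible child types {A, AB} ✓
  i i → possible child types {A} ✗

I^A I^B, I^B I^B, I^B i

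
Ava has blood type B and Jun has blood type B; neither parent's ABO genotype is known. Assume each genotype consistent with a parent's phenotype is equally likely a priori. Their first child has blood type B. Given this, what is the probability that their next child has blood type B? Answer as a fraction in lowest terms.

Possible genotypes: Ava ∈ {BB, BO}; Jun ∈ {BB, BO}.
Weight each parental genotype pair by prior × P(type-B child):
  BB × BB: posterior weight 4/15; P(next child type B) = 1.
  BB × BO: posterior weight 4/15; P(next child type B) = 1.
  BO × BB: posterior weight 4/15; P(next child type B) = 1.
  BO × BO: posterior weight 1/5; P(next child type B) = 3/4.
Weighted sum = 19/20.

19/20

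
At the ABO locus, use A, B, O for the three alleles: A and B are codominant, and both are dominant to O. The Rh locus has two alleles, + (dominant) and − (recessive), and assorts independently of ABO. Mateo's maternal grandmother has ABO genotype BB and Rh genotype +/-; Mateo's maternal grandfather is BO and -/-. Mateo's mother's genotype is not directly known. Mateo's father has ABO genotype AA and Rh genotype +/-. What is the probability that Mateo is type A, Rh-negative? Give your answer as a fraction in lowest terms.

3/32

Mateo's mother's ABO genotype from BB × BO: 1/2 BB, 1/2 BO.
Crossing each possibility with the father AA and summing P(type A): 1/2·0 + 1/2·1/2 = 1/4.
Similarly for Rh via the mother's Rh distribution: P(Rh-) = 3/8.
Independent loci: 1/4 × 3/8 = 3/32.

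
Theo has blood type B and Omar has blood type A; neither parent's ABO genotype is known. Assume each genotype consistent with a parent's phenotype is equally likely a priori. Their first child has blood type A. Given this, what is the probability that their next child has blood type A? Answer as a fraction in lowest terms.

5/12

Possible genotypes: Theo ∈ {BB, BO}; Omar ∈ {AA, AO}.
Weight each parental genotype pair by prior × P(type-A child):
  BO × AA: posterior weight 2/3; P(next child type A) = 1/2.
  BO × AO: posterior weight 1/3; P(next child type A) = 1/4.
Weighted sum = 5/12.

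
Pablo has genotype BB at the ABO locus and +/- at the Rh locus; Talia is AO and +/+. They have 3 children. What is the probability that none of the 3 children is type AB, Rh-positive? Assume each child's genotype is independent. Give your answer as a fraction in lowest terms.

1/8

ABO cross BB × AO → 1/2 B, 1/2 AB.
Rh cross +/- × +/+ → 1 Rh+; so P(type AB, Rh-positive) = 1/2 × 1 = 1/2 per child.
P(not type AB, Rh-positive) = 1/2 for one child; (1/2)^3 = 1/8.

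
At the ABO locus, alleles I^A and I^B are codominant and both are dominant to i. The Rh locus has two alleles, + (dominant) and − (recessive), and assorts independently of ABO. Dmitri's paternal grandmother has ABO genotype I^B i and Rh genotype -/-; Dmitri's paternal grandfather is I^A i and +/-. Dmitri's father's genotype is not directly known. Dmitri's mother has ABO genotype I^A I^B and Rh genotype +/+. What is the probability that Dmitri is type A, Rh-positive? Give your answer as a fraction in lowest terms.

3/8

Dmitri's father's ABO genotype from I^B i × I^A i: 1/4 I^A I^B, 1/4 I^A i, 1/4 I^B i, 1/4 i i.
Crossing each possibility with the mother I^A I^B and summing P(type A): 1/4·1/4 + 1/4·1/2 + 1/4·1/4 + 1/4·1/2 = 3/8.
Similarly for Rh via the father's Rh distribution: P(Rh+) = 1.
Independent loci: 3/8 × 1 = 3/8.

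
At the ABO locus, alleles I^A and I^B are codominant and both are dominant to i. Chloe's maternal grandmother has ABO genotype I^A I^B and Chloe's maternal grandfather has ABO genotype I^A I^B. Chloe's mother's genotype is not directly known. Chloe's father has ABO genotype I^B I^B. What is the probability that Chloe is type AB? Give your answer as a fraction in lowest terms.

Chloe's mother's ABO genotype from I^A I^B × I^A I^B: 1/4 I^A I^A, 1/2 I^A I^B, 1/4 I^B I^B.
Crossing each possibility with the father I^B I^B and summing P(type AB): 1/4·1 + 1/2·1/2 + 1/4·0 = 1/2.

1/2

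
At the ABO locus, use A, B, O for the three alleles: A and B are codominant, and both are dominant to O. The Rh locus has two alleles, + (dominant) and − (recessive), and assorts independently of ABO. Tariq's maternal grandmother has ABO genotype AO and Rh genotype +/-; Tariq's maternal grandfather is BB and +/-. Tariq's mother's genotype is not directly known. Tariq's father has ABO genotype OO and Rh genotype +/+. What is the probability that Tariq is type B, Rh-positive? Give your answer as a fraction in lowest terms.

Tariq's mother's ABO genotype from AO × BB: 1/2 AB, 1/2 BO.
Crossing each possibility with the father OO and summing P(type B): 1/2·1/2 + 1/2·1/2 = 1/2.
Similarly for Rh via the mother's Rh distribution: P(Rh+) = 1.
Independent loci: 1/2 × 1 = 1/2.

1/2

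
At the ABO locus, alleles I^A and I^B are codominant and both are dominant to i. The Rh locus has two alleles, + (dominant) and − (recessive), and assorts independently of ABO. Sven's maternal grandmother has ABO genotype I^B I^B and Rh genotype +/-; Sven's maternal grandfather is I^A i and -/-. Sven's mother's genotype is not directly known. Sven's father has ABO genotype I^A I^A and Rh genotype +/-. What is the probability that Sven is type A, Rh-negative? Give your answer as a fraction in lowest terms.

3/16

Sven's mother's ABO genotype from I^B I^B × I^A i: 1/2 I^A I^B, 1/2 I^B i.
Crossing each possibility with the father I^A I^A and summing P(type A): 1/2·1/2 + 1/2·1/2 = 1/2.
Similarly for Rh via the mother's Rh distribution: P(Rh-) = 3/8.
Independent loci: 1/2 × 3/8 = 3/16.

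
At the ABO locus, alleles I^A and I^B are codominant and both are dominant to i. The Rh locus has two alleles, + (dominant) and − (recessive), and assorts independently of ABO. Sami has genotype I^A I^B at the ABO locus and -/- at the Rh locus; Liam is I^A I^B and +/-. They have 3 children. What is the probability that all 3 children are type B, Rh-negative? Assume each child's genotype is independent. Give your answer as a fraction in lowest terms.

ABO cross I^A I^B × I^A I^B → 1/4 A, 1/4 B, 1/2 AB.
Rh cross -/- × +/- → 1/2 Rh+, 1/2 Rh-; so P(type B, Rh-negative) = 1/4 × 1/2 = 1/8 per child.
All 3 independent: (1/8)^3 = 1/512.

1/512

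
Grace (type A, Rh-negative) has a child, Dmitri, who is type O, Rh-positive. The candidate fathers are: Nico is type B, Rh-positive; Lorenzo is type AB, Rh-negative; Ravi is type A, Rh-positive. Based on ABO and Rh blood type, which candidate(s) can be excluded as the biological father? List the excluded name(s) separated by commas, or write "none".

Lorenzo

A candidate is excluded only if no genotype consistent with his phenotype could produce a type O, Rh-positive child with a type A, Rh-negative mother.
Lorenzo (type AB, Rh-): no genotype consistent with that phenotype can produce a type-O Rh+ child with a type-A mother.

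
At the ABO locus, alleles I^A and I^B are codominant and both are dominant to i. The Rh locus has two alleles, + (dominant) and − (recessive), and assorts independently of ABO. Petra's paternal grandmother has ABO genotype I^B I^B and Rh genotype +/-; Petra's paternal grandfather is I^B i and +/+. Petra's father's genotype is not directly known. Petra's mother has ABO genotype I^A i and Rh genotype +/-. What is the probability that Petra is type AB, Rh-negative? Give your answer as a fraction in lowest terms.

3/64

Petra's father's ABO genotype from I^B I^B × I^B i: 1/2 I^B I^B, 1/2 I^B i.
Crossing each possibility with the mother I^A i and summing P(type AB): 1/2·1/2 + 1/2·1/4 = 3/8.
Similarly for Rh via the father's Rh distribution: P(Rh-) = 1/8.
Independent loci: 3/8 × 1/8 = 3/64.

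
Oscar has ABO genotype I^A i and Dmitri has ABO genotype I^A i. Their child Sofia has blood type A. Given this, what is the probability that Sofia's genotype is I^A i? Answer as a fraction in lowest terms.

Cross I^A i × I^A i → 1/4 I^A I^A, 1/2 I^A i, 1/4 i i.
Type-A genotypes among offspring: I^A I^A (1/4), I^A i (1/2); total 3/4.
P(I^A i | type A) = (1/2) / (3/4) = 2/3.

2/3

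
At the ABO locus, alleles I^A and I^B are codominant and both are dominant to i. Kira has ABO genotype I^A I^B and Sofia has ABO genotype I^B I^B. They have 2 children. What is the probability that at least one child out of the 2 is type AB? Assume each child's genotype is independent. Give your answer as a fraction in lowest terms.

3/4

ABO cross I^A I^B × I^B I^B → 1/2 B, 1/2 AB.
So P(type AB) = 1/2 per child.
P(none) = (1/2)^2 = 1/4; P(at least one) = 1 − 1/4 = 3/4.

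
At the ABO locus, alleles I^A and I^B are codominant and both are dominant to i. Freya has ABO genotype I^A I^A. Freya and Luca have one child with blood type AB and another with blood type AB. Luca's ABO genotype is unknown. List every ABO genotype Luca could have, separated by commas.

I^A I^B, I^B I^B, I^B i

For each candidate genotype of Luca, check whether crossing it with I^A I^A can produce every observed child phenotype.
  I^A I^A → possible child types {A} ✗
  I^A I^B → possible child types {A, AB} ✓
  I^A i → possible child types {A} ✗
  I^B I^B → possible child types {AB} ✓
  I^B i → possible child types {A, AB} ✓
  i i → possible child types {A} ✗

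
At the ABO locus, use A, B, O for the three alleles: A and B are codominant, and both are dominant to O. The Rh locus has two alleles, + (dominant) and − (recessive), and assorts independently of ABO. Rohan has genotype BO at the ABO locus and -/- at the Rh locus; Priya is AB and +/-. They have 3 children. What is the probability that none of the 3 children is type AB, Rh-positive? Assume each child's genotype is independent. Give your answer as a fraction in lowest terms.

343/512

ABO cross BO × AB → 1/4 A, 1/2 B, 1/4 AB.
Rh cross -/- × +/- → 1/2 Rh+, 1/2 Rh-; so P(type AB, Rh-positive) = 1/4 × 1/2 = 1/8 per child.
P(not type AB, Rh-positive) = 7/8 for one child; (7/8)^3 = 343/512.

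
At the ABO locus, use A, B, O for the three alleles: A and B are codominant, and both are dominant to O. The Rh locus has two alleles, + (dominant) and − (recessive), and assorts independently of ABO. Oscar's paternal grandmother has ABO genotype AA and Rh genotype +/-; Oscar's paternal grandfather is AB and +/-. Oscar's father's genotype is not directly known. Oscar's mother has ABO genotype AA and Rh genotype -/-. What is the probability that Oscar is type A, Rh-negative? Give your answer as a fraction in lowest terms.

Oscar's father's ABO genotype from AA × AB: 1/2 AA, 1/2 AB.
Crossing each possibility with the mother AA and summing P(type A): 1/2·1 + 1/2·1/2 = 3/4.
Similarly for Rh via the father's Rh distribution: P(Rh-) = 1/2.
Independent loci: 3/4 × 1/2 = 3/8.

3/8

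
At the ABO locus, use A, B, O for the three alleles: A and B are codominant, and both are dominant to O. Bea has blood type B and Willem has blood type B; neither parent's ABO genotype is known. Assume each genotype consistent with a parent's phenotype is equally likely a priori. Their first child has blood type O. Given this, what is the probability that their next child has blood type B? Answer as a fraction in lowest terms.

Possible genotypes: Bea ∈ {BB, BO}; Willem ∈ {BB, BO}.
Weight each parental genotype pair by prior × P(type-O child):
  BO × BO: posterior weight 1; P(next child type B) = 3/4.
Weighted sum = 3/4.

3/4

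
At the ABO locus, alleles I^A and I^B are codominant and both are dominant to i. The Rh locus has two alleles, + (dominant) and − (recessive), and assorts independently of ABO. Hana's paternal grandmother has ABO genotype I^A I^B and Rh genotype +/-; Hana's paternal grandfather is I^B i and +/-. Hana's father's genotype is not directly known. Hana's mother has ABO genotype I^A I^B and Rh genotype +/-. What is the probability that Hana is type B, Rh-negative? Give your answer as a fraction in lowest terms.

3/32

Hana's father's ABO genotype from I^A I^B × I^B i: 1/4 I^A I^B, 1/4 I^A i, 1/4 I^B I^B, 1/4 I^B i.
Crossing each possibility with the mother I^A I^B and summing P(type B): 1/4·1/4 + 1/4·1/4 + 1/4·1/2 + 1/4·1/2 = 3/8.
Similarly for Rh via the father's Rh distribution: P(Rh-) = 1/4.
Independent loci: 3/8 × 1/4 = 3/32.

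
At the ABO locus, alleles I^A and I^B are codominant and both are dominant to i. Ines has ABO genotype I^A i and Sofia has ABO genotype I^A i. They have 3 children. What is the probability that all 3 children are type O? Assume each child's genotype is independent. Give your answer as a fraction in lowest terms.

1/64

ABO cross I^A i × I^A i → 1/4 O, 3/4 A.
So P(type O) = 1/4 per child.
All 3 independent: (1/4)^3 = 1/64.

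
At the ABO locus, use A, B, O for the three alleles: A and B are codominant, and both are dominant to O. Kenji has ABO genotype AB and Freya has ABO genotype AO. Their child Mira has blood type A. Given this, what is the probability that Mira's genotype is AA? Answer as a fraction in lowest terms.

Cross AB × AO → 1/4 AA, 1/4 AB, 1/4 AO, 1/4 BO.
Type-A genotypes among offspring: AA (1/4), AO (1/4); total 1/2.
P(AA | type A) = (1/4) / (1/2) = 1/2.

1/2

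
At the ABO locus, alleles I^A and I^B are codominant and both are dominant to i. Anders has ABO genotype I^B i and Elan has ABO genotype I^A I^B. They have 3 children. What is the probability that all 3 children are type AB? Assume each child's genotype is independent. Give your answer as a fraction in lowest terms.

ABO cross I^B i × I^A I^B → 1/4 A, 1/2 B, 1/4 AB.
So P(type AB) = 1/4 per child.
All 3 independent: (1/4)^3 = 1/64.

1/64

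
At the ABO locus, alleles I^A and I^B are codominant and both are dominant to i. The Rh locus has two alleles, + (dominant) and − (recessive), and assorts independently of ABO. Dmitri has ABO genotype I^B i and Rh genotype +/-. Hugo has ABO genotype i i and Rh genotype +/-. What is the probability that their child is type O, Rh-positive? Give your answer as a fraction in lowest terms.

3/8

ABO cross I^B i × i i → offspring phenotypes: 1/2 O, 1/2 B.
Rh cross +/- × +/- → 3/4 Rh+, 1/4 Rh-.
Independent loci: P(type O, Rh-positive) = 1/2 × 3/4 = 3/8.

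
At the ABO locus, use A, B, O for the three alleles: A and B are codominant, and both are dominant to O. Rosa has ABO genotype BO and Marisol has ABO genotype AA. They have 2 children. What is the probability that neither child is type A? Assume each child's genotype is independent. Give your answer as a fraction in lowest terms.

1/4

ABO cross BO × AA → 1/2 A, 1/2 AB.
So P(type A) = 1/2 per child.
P(not type A) = 1/2 for one child; (1/2)^2 = 1/4.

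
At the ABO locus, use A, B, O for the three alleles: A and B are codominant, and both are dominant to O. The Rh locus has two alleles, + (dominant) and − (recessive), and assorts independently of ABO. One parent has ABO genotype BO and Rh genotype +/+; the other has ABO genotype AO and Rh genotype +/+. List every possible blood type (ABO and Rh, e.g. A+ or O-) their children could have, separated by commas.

Gametes from BO × AO give offspring ABO genotypes AB, AO, BO, OO, i.e. phenotypes O, A, B, AB.
Rh cross +/+ × +/+ → phenotypes Rh+.
Combining independently: O+, A+, B+, AB+.

O+, A+, B+, AB+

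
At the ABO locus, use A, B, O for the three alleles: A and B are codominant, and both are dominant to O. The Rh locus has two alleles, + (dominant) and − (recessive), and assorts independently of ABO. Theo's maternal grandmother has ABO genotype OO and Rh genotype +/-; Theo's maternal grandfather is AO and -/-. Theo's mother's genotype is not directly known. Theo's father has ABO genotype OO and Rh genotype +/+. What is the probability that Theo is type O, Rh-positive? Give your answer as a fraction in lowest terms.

Theo's mother's ABO genotype from OO × AO: 1/2 AO, 1/2 OO.
Crossing each possibility with the father OO and summing P(type O): 1/2·1/2 + 1/2·1 = 3/4.
Similarly for Rh via the mother's Rh distribution: P(Rh+) = 1.
Independent loci: 3/4 × 1 = 3/4.

3/4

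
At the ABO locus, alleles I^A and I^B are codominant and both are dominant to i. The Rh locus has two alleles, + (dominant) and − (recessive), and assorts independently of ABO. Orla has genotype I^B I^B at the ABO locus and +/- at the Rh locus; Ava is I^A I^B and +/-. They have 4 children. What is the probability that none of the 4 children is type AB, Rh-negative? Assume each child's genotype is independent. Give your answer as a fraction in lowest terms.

ABO cross I^B I^B × I^A I^B → 1/2 B, 1/2 AB.
Rh cross +/- × +/- → 3/4 Rh+, 1/4 Rh-; so P(type AB, Rh-negative) = 1/2 × 1/4 = 1/8 per child.
P(not type AB, Rh-negative) = 7/8 for one child; (7/8)^4 = 2401/4096.

2401/4096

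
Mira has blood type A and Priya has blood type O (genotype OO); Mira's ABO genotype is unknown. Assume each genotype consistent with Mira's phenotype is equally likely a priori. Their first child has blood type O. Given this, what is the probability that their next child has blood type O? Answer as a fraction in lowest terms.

1/2

Possible genotypes: Mira ∈ {AA, AO}; Priya ∈ {OO}.
Weight each parental genotype pair by prior × P(type-O child):
  AO × OO: posterior weight 1; P(next child type O) = 1/2.
Weighted sum = 1/2.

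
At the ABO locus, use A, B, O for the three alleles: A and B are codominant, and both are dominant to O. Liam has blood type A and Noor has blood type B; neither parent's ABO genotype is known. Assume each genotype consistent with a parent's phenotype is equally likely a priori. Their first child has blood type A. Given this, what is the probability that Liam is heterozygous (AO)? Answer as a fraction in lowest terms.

1/3

Possible genotypes: Liam ∈ {AA, AO}; Noor ∈ {BB, BO}.
Weight each parental genotype pair by prior × P(type-A child):
  AA × BO: posterior weight 2/3.
  AO × BO: posterior weight 1/3.
Sum the posterior weight over pairs where Liam is AO: 1/3.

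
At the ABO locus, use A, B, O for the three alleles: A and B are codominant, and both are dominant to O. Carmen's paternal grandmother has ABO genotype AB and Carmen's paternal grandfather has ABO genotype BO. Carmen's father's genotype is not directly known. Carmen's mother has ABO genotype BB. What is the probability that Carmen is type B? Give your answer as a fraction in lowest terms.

3/4

Carmen's father's ABO genotype from AB × BO: 1/4 AB, 1/4 AO, 1/4 BB, 1/4 BO.
Crossing each possibility with the mother BB and summing P(type B): 1/4·1/2 + 1/4·1/2 + 1/4·1 + 1/4·1 = 3/4.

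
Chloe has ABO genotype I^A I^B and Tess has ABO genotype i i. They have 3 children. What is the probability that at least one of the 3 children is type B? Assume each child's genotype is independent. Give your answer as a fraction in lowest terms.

ABO cross I^A I^B × i i → 1/2 A, 1/2 B.
So P(type B) = 1/2 per child.
P(none) = (1/2)^3 = 1/8; P(at least one) = 1 − 1/8 = 7/8.

7/8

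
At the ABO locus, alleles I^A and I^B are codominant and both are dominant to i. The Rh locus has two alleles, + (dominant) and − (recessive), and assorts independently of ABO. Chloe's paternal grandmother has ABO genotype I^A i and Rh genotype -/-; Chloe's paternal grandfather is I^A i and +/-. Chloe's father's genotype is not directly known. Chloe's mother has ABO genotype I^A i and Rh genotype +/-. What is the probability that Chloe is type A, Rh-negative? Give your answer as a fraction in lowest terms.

9/32

Chloe's father's ABO genotype from I^A i × I^A i: 1/4 I^A I^A, 1/2 I^A i, 1/4 i i.
Crossing each possibility with the mother I^A i and summing P(type A): 1/4·1 + 1/2·3/4 + 1/4·1/2 = 3/4.
Similarly for Rh via the father's Rh distribution: P(Rh-) = 3/8.
Independent loci: 3/4 × 3/8 = 9/32.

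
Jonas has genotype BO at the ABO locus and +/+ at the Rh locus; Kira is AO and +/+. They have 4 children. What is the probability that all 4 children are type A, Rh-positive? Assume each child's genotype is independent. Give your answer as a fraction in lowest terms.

ABO cross BO × AO → 1/4 O, 1/4 A, 1/4 B, 1/4 AB.
Rh cross +/+ × +/+ → 1 Rh+; so P(type A, Rh-positive) = 1/4 × 1 = 1/4 per child.
All 4 independent: (1/4)^4 = 1/256.

1/256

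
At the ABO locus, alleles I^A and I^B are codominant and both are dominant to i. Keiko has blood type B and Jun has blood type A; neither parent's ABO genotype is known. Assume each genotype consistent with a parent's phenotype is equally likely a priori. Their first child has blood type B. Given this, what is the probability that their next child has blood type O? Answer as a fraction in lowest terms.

1/12

Possible genotypes: Keiko ∈ {I^B I^B, I^B i}; Jun ∈ {I^A I^A, I^A i}.
Weight each parental genotype pair by prior × P(type-B child):
  I^B I^B × I^A i: posterior weight 2/3; P(next child type O) = 0.
  I^B i × I^A i: posterior weight 1/3; P(next child type O) = 1/4.
Weighted sum = 1/12.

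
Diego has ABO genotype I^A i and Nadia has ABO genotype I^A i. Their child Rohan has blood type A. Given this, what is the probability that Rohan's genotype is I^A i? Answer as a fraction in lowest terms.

Cross I^A i × I^A i → 1/4 I^A I^A, 1/2 I^A i, 1/4 i i.
Type-A genotypes among offspring: I^A I^A (1/4), I^A i (1/2); total 3/4.
P(I^A i | type A) = (1/2) / (3/4) = 2/3.

2/3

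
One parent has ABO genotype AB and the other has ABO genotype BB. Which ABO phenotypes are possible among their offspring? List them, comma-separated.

Gametes from AB × BB give offspring ABO genotypes AB, BB, i.e. phenotypes B, AB.

B, AB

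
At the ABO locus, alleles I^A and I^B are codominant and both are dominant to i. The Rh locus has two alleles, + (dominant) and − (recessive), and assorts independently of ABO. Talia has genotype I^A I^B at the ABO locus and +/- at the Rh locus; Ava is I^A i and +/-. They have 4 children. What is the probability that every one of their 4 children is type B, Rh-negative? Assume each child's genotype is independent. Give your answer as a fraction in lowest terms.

ABO cross I^A I^B × I^A i → 1/2 A, 1/4 B, 1/4 AB.
Rh cross +/- × +/- → 3/4 Rh+, 1/4 Rh-; so P(type B, Rh-negative) = 1/4 × 1/4 = 1/16 per child.
All 4 independent: (1/16)^4 = 1/65536.

1/65536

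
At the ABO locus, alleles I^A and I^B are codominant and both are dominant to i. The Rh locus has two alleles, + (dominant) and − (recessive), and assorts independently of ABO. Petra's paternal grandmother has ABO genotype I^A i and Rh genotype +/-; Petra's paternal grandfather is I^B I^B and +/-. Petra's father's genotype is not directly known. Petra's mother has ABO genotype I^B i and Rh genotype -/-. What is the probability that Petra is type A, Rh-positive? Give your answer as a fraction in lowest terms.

Petra's father's ABO genotype from I^A i × I^B I^B: 1/2 I^A I^B, 1/2 I^B i.
Crossing each possibility with the mother I^B i and summing P(type A): 1/2·1/4 + 1/2·0 = 1/8.
Similarly for Rh via the father's Rh distribution: P(Rh+) = 1/2.
Independent loci: 1/8 × 1/2 = 1/16.

1/16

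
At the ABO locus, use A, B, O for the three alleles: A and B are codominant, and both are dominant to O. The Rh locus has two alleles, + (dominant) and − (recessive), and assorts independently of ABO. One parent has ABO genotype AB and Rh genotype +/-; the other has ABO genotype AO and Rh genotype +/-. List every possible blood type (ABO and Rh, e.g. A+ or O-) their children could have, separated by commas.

Gametes from AB × AO give offspring ABO genotypes AA, AB, AO, BO, i.e. phenotypes A, B, AB.
Rh cross +/- × +/- → phenotypes Rh+, Rh-.
Combining independently: A+, A-, B+, B-, AB+, AB-.

A+, A-, B+, B-, AB+, AB-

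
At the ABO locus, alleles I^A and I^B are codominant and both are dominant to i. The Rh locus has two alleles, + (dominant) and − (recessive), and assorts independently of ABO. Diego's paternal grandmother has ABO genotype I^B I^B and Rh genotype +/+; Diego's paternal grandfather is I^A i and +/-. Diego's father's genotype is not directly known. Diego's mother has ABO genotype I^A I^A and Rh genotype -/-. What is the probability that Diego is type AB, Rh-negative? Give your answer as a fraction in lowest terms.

Diego's father's ABO genotype from I^B I^B × I^A i: 1/2 I^A I^B, 1/2 I^B i.
Crossing each possibility with the mother I^A I^A and summing P(type AB): 1/2·1/2 + 1/2·1/2 = 1/2.
Similarly for Rh via the father's Rh distribution: P(Rh-) = 1/4.
Independent loci: 1/2 × 1/4 = 1/8.

1/8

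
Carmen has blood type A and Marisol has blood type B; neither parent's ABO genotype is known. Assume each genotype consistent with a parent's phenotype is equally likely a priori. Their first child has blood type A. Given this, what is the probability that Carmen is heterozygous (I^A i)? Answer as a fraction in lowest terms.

Possible genotypes: Carmen ∈ {I^A I^A, I^A i}; Marisol ∈ {I^B I^B, I^B i}.
Weight each parental genotype pair by prior × P(type-A child):
  I^A I^A × I^B i: posterior weight 2/3.
  I^A i × I^B i: posterior weight 1/3.
Sum the posterior weight over pairs where Carmen is I^A i: 1/3.

1/3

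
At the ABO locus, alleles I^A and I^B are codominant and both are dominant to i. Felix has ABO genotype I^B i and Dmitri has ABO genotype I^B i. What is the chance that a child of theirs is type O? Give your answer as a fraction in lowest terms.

1/4

ABO cross I^B i × I^B i → offspring phenotypes: 1/4 O, 3/4 B.
So P(type O) = 1/4.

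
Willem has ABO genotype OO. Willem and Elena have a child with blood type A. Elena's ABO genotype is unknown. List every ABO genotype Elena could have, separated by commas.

For each candidate genotype of Elena, check whether crossing it with OO can produce every observed child phenotype.
  AA → possible child types {A} ✓
  AB → possible child types {A, B} ✓
  AO → possible child types {O, A} ✓
  BB → possible child types {B} ✗
  BO → possible child types {O, B} ✗
  OO → possible child types {O} ✗

AA, AB, AO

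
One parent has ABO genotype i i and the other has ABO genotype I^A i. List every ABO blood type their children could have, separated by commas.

O, A

Gametes from i i × I^A i give offspring ABO genotypes I^A i, i i, i.e. phenotypes O, A.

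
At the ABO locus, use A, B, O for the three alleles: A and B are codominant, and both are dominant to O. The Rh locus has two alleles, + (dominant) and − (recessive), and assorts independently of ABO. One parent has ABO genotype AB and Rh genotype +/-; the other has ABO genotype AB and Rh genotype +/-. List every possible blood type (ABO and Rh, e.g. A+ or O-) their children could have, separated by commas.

Gametes from AB × AB give offspring ABO genotypes AA, AB, BB, i.e. phenotypes A, B, AB.
Rh cross +/- × +/- → phenotypes Rh+, Rh-.
Combining independently: A+, A-, B+, B-, AB+, AB-.

A+, A-, B+, B-, AB+, AB-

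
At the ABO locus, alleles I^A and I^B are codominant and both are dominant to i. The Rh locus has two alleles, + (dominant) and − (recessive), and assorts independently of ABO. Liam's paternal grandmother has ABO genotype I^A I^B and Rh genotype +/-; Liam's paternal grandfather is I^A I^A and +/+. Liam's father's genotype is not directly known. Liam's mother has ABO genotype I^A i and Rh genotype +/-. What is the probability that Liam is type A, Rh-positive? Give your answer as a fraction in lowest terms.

Liam's father's ABO genotype from I^A I^B × I^A I^A: 1/2 I^A I^A, 1/2 I^A I^B.
Crossing each possibility with the mother I^A i and summing P(type A): 1/2·1 + 1/2·1/2 = 3/4.
Similarly for Rh via the father's Rh distribution: P(Rh+) = 7/8.
Independent loci: 3/4 × 7/8 = 21/32.

21/32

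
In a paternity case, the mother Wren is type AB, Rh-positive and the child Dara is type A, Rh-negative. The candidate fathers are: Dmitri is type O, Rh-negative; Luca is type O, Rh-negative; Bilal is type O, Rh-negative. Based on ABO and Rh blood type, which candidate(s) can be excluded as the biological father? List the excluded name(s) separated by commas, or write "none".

none

A candidate is excluded only if no genotype consistent with his phenotype could produce a type A, Rh-negative child with a type AB, Rh-positive mother.
Every candidate has at least one consistent genotype combination, so none can be excluded.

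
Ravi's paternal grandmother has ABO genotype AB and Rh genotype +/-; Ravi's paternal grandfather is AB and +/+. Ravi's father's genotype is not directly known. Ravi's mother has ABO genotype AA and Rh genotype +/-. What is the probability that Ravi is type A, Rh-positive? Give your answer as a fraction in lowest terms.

Ravi's father's ABO genotype from AB × AB: 1/4 AA, 1/2 AB, 1/4 BB.
Crossing each possibility with the mother AA and summing P(type A): 1/4·1 + 1/2·1/2 + 1/4·0 = 1/2.
Similarly for Rh via the father's Rh distribution: P(Rh+) = 7/8.
Independent loci: 1/2 × 7/8 = 7/16.

7/16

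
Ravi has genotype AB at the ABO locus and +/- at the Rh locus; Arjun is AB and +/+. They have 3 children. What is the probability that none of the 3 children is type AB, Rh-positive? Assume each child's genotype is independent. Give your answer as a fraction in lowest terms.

1/8

ABO cross AB × AB → 1/4 A, 1/4 B, 1/2 AB.
Rh cross +/- × +/+ → 1 Rh+; so P(type AB, Rh-positive) = 1/2 × 1 = 1/2 per child.
P(not type AB, Rh-positive) = 1/2 for one child; (1/2)^3 = 1/8.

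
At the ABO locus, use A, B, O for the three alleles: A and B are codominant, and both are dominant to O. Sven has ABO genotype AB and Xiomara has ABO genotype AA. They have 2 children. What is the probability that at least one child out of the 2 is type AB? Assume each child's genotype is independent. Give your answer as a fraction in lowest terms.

ABO cross AB × AA → 1/2 A, 1/2 AB.
So P(type AB) = 1/2 per child.
P(none) = (1/2)^2 = 1/4; P(at least one) = 1 − 1/4 = 3/4.

3/4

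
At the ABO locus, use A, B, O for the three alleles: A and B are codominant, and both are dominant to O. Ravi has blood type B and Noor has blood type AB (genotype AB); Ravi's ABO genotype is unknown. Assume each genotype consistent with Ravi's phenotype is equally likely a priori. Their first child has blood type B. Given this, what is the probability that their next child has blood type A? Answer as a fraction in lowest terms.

Possible genotypes: Ravi ∈ {BB, BO}; Noor ∈ {AB}.
Weight each parental genotype pair by prior × P(type-B child):
  BB × AB: posterior weight 1/2; P(next child type A) = 0.
  BO × AB: posterior weight 1/2; P(next child type A) = 1/4.
Weighted sum = 1/8.

1/8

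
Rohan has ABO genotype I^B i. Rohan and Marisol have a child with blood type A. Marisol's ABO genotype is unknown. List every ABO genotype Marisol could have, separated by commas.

I^A I^A, I^A I^B, I^A i

For each candidate genotype of Marisol, check whether crossing it with I^B i can produce every observed child phenotype.
  I^A I^A → possible child types {A, AB} ✓
  I^A I^B → possible child types {A, B, AB} ✓
  I^A i → possible child types {O, A, B, AB} ✓
  I^B I^B → possible child types {B} ✗
  I^B i → possible child types {O, B} ✗
  i i → possible child types {O, B} ✗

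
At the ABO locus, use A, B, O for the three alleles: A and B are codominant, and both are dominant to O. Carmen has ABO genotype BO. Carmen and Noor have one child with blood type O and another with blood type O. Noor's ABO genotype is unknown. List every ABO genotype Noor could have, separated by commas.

For each candidate genotype of Noor, check whether crossing it with BO can produce every observed child phenotype.
  AA → possible child types {A, AB} ✗
  AB → possible child types {A, B, AB} ✗
  AO → possible child types {O, A, B, AB} ✓
  BB → possible child types {B} ✗
  BO → possible child types {O, B} ✓
  OO → possible child types {O, B} ✓

AO, BO, OO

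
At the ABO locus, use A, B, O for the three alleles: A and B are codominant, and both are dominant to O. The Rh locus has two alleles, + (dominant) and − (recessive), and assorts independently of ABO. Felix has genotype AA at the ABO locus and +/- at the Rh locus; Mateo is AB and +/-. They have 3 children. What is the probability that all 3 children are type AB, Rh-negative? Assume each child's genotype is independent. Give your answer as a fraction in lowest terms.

ABO cross AA × AB → 1/2 A, 1/2 AB.
Rh cross +/- × +/- → 3/4 Rh+, 1/4 Rh-; so P(type AB, Rh-negative) = 1/2 × 1/4 = 1/8 per child.
All 3 independent: (1/8)^3 = 1/512.

1/512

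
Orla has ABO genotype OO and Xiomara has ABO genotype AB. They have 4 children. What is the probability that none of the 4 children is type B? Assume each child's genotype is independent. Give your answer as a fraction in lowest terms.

ABO cross OO × AB → 1/2 A, 1/2 B.
So P(type B) = 1/2 per child.
P(not type B) = 1/2 for one child; (1/2)^4 = 1/16.

1/16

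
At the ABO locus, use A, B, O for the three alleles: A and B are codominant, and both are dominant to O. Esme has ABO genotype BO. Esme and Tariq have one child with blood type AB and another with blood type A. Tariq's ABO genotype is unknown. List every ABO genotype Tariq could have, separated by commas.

AA, AB, AO

For each candidate genotype of Tariq, check whether crossing it with BO can produce every observed child phenotype.
  AA → possible child types {A, AB} ✓
  AB → possible child types {A, B, AB} ✓
  AO → possible child types {O, A, B, AB} ✓
  BB → possible child types {B} ✗
  BO → possible child types {O, B} ✗
  OO → possible child types {O, B} ✗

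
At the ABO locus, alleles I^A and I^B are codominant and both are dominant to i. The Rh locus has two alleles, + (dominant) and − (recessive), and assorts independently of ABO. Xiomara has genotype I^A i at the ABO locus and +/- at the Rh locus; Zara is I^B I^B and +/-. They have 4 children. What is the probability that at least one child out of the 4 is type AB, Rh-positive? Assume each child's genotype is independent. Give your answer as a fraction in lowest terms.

ABO cross I^A i × I^B I^B → 1/2 B, 1/2 AB.
Rh cross +/- × +/- → 3/4 Rh+, 1/4 Rh-; so P(type AB, Rh-positive) = 1/2 × 3/4 = 3/8 per child.
P(none) = (5/8)^4 = 625/4096; P(at least one) = 1 − 625/4096 = 3471/4096.

3471/4096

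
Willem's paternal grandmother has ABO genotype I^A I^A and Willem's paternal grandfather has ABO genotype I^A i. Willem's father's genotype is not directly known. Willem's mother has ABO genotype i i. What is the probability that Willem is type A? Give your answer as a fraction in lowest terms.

Willem's father's ABO genotype from I^A I^A × I^A i: 1/2 I^A I^A, 1/2 I^A i.
Crossing each possibility with the mother i i and summing P(type A): 1/2·1 + 1/2·1/2 = 3/4.

3/4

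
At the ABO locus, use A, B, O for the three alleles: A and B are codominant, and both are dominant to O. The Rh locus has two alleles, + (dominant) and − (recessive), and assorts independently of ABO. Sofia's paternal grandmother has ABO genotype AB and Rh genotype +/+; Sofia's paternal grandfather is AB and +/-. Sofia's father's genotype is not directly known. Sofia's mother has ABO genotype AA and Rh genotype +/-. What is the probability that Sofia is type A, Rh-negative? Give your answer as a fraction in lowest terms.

1/16

Sofia's father's ABO genotype from AB × AB: 1/4 AA, 1/2 AB, 1/4 BB.
Crossing each possibility with the mother AA and summing P(type A): 1/4·1 + 1/2·1/2 + 1/4·0 = 1/2.
Similarly for Rh via the father's Rh distribution: P(Rh-) = 1/8.
Independent loci: 1/2 × 1/8 = 1/16.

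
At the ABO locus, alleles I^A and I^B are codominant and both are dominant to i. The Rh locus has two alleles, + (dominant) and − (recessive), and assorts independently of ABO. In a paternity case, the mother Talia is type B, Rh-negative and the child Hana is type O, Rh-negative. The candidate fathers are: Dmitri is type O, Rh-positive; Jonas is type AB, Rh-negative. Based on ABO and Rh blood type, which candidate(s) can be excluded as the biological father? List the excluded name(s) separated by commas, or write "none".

A candidate is excluded only if no genotype consistent with his phenotype could produce a type O, Rh-negative child with a type B, Rh-negative mother.
Jonas (type AB, Rh-): no genotype consistent with that phenotype can produce a type-O Rh- child with a type-B mother.

Jonas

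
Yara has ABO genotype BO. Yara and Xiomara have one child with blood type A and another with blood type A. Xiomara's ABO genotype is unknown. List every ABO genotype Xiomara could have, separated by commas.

AA, AB, AO

For each candidate genotype of Xiomara, check whether crossing it with BO can produce every observed child phenotype.
  AA → possible child types {A, AB} ✓
  AB → possible child types {A, B, AB} ✓
  AO → possible child types {O, A, B, AB} ✓
  BB → possible child types {B} ✗
  BO → possible child types {O, B} ✗
  OO → possible child types {O, B} ✗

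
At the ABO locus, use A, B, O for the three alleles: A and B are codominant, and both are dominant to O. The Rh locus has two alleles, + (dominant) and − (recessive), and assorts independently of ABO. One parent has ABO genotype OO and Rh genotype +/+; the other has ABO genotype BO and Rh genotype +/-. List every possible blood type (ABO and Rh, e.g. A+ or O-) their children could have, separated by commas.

Gametes from OO × BO give offspring ABO genotypes BO, OO, i.e. phenotypes O, B.
Rh cross +/+ × +/- → phenotypes Rh+.
Combining independently: O+, B+.

O+, B+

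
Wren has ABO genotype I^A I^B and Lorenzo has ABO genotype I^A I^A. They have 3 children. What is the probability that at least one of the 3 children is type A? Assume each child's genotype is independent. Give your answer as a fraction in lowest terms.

7/8

ABO cross I^A I^B × I^A I^A → 1/2 A, 1/2 AB.
So P(type A) = 1/2 per child.
P(none) = (1/2)^3 = 1/8; P(at least one) = 1 − 1/8 = 7/8.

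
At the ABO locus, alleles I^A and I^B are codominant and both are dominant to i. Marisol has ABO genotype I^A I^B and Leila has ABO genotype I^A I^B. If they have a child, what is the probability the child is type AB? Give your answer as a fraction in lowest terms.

ABO cross I^A I^B × I^A I^B → offspring phenotypes: 1/4 A, 1/4 B, 1/2 AB.
So P(type AB) = 1/2.

1/2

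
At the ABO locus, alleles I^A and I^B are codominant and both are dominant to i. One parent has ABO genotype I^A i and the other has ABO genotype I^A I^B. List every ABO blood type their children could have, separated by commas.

Gametes from I^A i × I^A I^B give offspring ABO genotypes I^A I^A, I^A I^B, I^A i, I^B i, i.e. phenotypes A, B, AB.

A, B, AB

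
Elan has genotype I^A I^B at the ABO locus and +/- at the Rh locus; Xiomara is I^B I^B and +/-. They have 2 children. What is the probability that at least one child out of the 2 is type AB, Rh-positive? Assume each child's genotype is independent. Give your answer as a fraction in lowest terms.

39/64

ABO cross I^A I^B × I^B I^B → 1/2 B, 1/2 AB.
Rh cross +/- × +/- → 3/4 Rh+, 1/4 Rh-; so P(type AB, Rh-positive) = 1/2 × 3/4 = 3/8 per child.
P(none) = (5/8)^2 = 25/64; P(at least one) = 1 − 25/64 = 39/64.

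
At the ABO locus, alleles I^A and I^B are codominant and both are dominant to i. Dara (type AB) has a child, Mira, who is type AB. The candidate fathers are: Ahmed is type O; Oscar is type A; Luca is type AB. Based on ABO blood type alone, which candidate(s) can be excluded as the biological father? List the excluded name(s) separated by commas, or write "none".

Ahmed

A candidate is excluded only if no genotype consistent with his phenotype could produce a type AB child with a type AB mother.
Ahmed (type O): no genotype consistent with that phenotype can produce a type-AB child with a type-AB mother.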